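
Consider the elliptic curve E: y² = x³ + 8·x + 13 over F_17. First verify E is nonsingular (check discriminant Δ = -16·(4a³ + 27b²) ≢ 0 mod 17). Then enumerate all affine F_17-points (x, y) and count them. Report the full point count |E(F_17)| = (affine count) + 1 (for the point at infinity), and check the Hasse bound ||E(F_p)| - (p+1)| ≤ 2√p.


Affine points = {(0, 8), (0, 9), (3, 8), (3, 9), (5, 5), (5, 12), (7, 2), (7, 15), (9, 7), (9, 10), (11, 2), (11, 15), (12, 1), (12, 16), (13, 6), (13, 11), (14, 8), (14, 9), (16, 2), (16, 15)}; affine count = 20; |E(F_17)| = 21.

Discriminant check: Δ ∝ 4a³ + 27b² = 4·8³ + 27·13² = 4·512 + 27·169 ≡ 15 (mod 17). Nonzero ⇒ E is nonsingular.
For each x ∈ F_17, compute rhs = x³ + 8·x + 13 mod 17, then count y ∈ F_17 with y² ≡ rhs.
  x = 0: rhs = 13, matching y values: 8, 9 (2 points).
  x = 1: rhs = 5, matching y values: none (0 points).
  x = 2: rhs = 3, matching y values: none (0 points).
  x = 3: rhs = 13, matching y values: 8, 9 (2 points).
  x = 4: rhs = 7, matching y values: none (0 points).
  x = 5: rhs = 8, matching y values: 5, 12 (2 points).
  x = 6: rhs = 5, matching y values: none (0 points).
  x = 7: rhs = 4, matching y values: 2, 15 (2 points).
  x = 8: rhs = 11, matching y values: none (0 points).
  x = 9: rhs = 15, matching y values: 7, 10 (2 points).
  x = 10: rhs = 5, matching y values: none (0 points).
  x = 11: rhs = 4, matching y values: 2, 15 (2 points).
  x = 12: rhs = 1, matching y values: 1, 16 (2 points).
  x = 13: rhs = 2, matching y values: 6, 11 (2 points).
  x = 14: rhs = 13, matching y values: 8, 9 (2 points).
  x = 15: rhs = 6, matching y values: none (0 points).
  x = 16: rhs = 4, matching y values: 2, 15 (2 points).
Total affine count: 20.
Full point count |E(F_17)| = 20 + 1 = 21.
Hasse bound: |21 − (17+1)| = |3| = 3 ≤ 2√17 ≈ 8.2462 ✓.


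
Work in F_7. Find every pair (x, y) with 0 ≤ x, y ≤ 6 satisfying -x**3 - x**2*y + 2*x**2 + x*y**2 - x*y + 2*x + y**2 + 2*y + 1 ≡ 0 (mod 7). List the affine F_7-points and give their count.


Affine F_7-points: {(0, 6), (4, 6), (6, 6)}; count = 3.

For each of the 49 pairs (x, y) ∈ F_7², evaluate f(x, y) mod 7. Record the zeros.
  x = 0: [0↦1, 1↦4, 2↦2, 3↦2, 4↦4, 5↦1, 6↦0]  zeros at y ∈ {6}
  x = 1: [0↦4, 1↦6, 2↦5, 3↦1, 4↦1, 5↦5, 6↦6]  zeros at y ∈ ∅
  x = 2: [0↦5, 1↦4, 2↦2, 3↦6, 4↦2, 5↦4, 6↦5]  zeros at y ∈ ∅
  x = 3: [0↦5, 1↦6, 2↦1, 3↦4, 4↦1, 5↦6, 6↦5]  zeros at y ∈ ∅
  x = 4: [0↦5, 1↦6, 2↦3, 3↦3, 4↦6, 5↦5, 6↦0]  zeros at y ∈ {6}
  x = 5: [0↦6, 1↦5, 2↦2, 3↦4, 4↦4, 5↦2, 6↦5]  zeros at y ∈ ∅
  x = 6: [0↦2, 1↦4, 2↦6, 3↦1, 4↦3, 5↦5, 6↦0]  zeros at y ∈ {6}
Collecting zeros: affine points = {(0, 6), (4, 6), (6, 6)}.
Total count |C(F_7)_aff| = 3.


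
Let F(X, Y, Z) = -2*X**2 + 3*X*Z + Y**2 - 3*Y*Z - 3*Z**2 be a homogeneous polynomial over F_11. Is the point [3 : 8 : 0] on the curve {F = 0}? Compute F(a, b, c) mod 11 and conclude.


F(3,8,0) ≡ 2 (mod 11); P is NOT on the curve.

Evaluate F(3, 8, 0) term-by-term (mod 11).
  -2*X**2 ↦ -2·9·1·1 = -18
  3*X*Z ↦ 3·3·1·0 = 0
  Y**2 ↦ 1·1·64·1 = 64
  -3*Y*Z ↦ -3·1·8·0 = 0
  -3*Z**2 ↦ -3·1·1·0 = 0
Sum: F(3, 8, 0) = (-18) + (0) + (64) + (0) + (0) = 46.
Reducing mod 11: 46 ≡ 2 (mod 11).
Since F(a, b, c) ≡ 2 ≠ 0 (mod 11), P does NOT lie on the curve.


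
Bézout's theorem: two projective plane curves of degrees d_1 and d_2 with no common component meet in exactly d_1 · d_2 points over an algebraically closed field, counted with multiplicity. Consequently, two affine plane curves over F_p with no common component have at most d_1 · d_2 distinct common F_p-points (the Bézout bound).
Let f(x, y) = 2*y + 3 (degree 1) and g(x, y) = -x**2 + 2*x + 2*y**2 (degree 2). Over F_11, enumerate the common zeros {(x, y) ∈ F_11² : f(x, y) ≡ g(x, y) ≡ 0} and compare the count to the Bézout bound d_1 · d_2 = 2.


Common zeros: {(1, 4)}; count = 1; Bézout bound = 2.

deg(f) = 1, deg(g) = 2, so Bézout bound = 2.
Scan x ∈ F_11. For each x, list the y ∈ F_11 with f(x, y) ≡ 0 and those with g(x, y) ≡ 0 (mod 11); the common zeros in that column are the intersection.
  x = 0: f ≡ 0 at y ∈ {4}; g ≡ 0 at y ∈ {0}; common: ∅.
  x = 1: f ≡ 0 at y ∈ {4}; g ≡ 0 at y ∈ {4, 7}; common: {4}.
  x = 2: f ≡ 0 at y ∈ {4}; g ≡ 0 at y ∈ {0}; common: ∅.
  x = 3: f ≡ 0 at y ∈ {4}; g ≡ 0 at y ∈ ∅; common: ∅.
  x = 4: f ≡ 0 at y ∈ {4}; g ≡ 0 at y ∈ {2, 9}; common: ∅.
  x = 5: f ≡ 0 at y ∈ {4}; g ≡ 0 at y ∈ ∅; common: ∅.
  x = 6: f ≡ 0 at y ∈ {4}; g ≡ 0 at y ∈ {1, 10}; common: ∅.
  x = 7: f ≡ 0 at y ∈ {4}; g ≡ 0 at y ∈ {1, 10}; common: ∅.
  x = 8: f ≡ 0 at y ∈ {4}; g ≡ 0 at y ∈ ∅; common: ∅.
  x = 9: f ≡ 0 at y ∈ {4}; g ≡ 0 at y ∈ {2, 9}; common: ∅.
  x = 10: f ≡ 0 at y ∈ {4}; g ≡ 0 at y ∈ ∅; common: ∅.
Collecting: common zeros = {(1, 4)}, so the count is 1.
Comparison with the Bézout bound: 1 ≤ 2 = deg(f)·deg(g), as expected for curves with no common component (the affine F_11-count falls short of the bound because intersections may lie at infinity, over extension fields, or carry multiplicity).


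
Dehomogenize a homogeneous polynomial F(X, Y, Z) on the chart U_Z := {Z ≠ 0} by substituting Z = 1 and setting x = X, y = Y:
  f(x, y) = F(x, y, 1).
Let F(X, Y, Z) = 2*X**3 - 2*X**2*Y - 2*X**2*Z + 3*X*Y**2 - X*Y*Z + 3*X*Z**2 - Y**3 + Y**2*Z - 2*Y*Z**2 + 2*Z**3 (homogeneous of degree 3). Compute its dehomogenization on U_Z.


f(x, y) = 2*x**3 - 2*x**2*y - 2*x**2 + 3*x*y**2 - x*y + 3*x - y**3 + y**2 - 2*y + 2

On U_Z we set Z = 1. Each monomial c·X^i·Y^j·Z^k in F becomes c·x^i·y^j·1^k = c·x^i·y^j.
Substituting Z = 1: F(X, Y, 1) = 2*x**3 - 2*x**2*y - 2*x**2 + 3*x*y**2 - x*y + 3*x - y**3 + y**2 - 2*y + 2.
Note: deg(f) ≤ deg(F) = 3; strict inequality happens when F is divisible by Z (lost terms).


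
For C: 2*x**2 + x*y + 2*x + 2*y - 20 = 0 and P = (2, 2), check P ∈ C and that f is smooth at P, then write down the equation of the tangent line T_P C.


Tangent line at P: 12*x + 4*y - 32 = 0.

Step 1: f(2, 2) = 0, so P lies on C.
Step 2: partial derivatives
  f_x(x, y) = 4*x + y + 2, f_y(x, y) = x + 2.
  f_x(P) = 12, f_y(P) = 4 (gradient nonzero, so P is smooth).
Step 3: tangent line at P: 12·(x − 2) + 4·(y − 2) = 0.
Expanding: 12*x + 4*y - 32 = 0.


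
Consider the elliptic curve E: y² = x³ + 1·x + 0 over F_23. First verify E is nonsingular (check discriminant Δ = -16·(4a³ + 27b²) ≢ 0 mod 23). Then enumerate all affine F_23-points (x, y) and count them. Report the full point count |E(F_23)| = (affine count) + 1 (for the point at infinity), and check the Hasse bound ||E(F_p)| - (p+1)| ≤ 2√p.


Affine points = {(0, 0), (1, 5), (1, 18), (9, 5), (9, 18), (11, 10), (11, 13), (13, 5), (13, 18), (15, 3), (15, 20), (16, 8), (16, 15), (17, 10), (17, 13), (18, 10), (18, 13), (19, 1), (19, 22), (20, 4), (20, 19), (21, 6), (21, 17)}; affine count = 23; |E(F_23)| = 24.

Discriminant check: Δ ∝ 4a³ + 27b² = 4·1³ + 27·0² = 4·1 + 27·0 ≡ 4 (mod 23). Nonzero ⇒ E is nonsingular.
For each x ∈ F_23, compute rhs = x³ + 1·x + 0 mod 23, then count y ∈ F_23 with y² ≡ rhs.
  x = 0: rhs = 0, matching y values: 0 (1 points).
  x = 1: rhs = 2, matching y values: 5, 18 (2 points).
  x = 2: rhs = 10, matching y values: none (0 points).
  x = 3: rhs = 7, matching y values: none (0 points).
  x = 4: rhs = 22, matching y values: none (0 points).
  x = 5: rhs = 15, matching y values: none (0 points).
  x = 6: rhs = 15, matching y values: none (0 points).
  x = 7: rhs = 5, matching y values: none (0 points).
  x = 8: rhs = 14, matching y values: none (0 points).
  x = 9: rhs = 2, matching y values: 5, 18 (2 points).
  x = 10: rhs = 21, matching y values: none (0 points).
  x = 11: rhs = 8, matching y values: 10, 13 (2 points).
  x = 12: rhs = 15, matching y values: none (0 points).
  x = 13: rhs = 2, matching y values: 5, 18 (2 points).
  x = 14: rhs = 21, matching y values: none (0 points).
  x = 15: rhs = 9, matching y values: 3, 20 (2 points).
  x = 16: rhs = 18, matching y values: 8, 15 (2 points).
  x = 17: rhs = 8, matching y values: 10, 13 (2 points).
  x = 18: rhs = 8, matching y values: 10, 13 (2 points).
  x = 19: rhs = 1, matching y values: 1, 22 (2 points).
  x = 20: rhs = 16, matching y values: 4, 19 (2 points).
  x = 21: rhs = 13, matching y values: 6, 17 (2 points).
  x = 22: rhs = 21, matching y values: none (0 points).
Total affine count: 23.
Full point count |E(F_23)| = 23 + 1 = 24.
Hasse bound: |24 − (23+1)| = |0| = 0 ≤ 2√23 ≈ 9.5917 ✓.


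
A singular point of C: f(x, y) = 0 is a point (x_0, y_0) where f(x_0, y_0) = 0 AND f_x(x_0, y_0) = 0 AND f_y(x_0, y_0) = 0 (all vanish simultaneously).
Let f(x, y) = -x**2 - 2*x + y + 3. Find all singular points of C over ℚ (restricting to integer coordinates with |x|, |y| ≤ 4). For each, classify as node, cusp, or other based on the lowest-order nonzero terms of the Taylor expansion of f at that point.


No singular points in the scanned grid; C is smooth there.

Compute partial derivatives:
  f_x = -2*x - 2.
  f_y = 1.
f_y = 1 is a nonzero constant, so f_y never vanishes: no point (x, y) can satisfy f = f_x = f_y = 0. In particular no (x, y) ∈ {−4, ..., 4}² is singular; the curve is smooth.


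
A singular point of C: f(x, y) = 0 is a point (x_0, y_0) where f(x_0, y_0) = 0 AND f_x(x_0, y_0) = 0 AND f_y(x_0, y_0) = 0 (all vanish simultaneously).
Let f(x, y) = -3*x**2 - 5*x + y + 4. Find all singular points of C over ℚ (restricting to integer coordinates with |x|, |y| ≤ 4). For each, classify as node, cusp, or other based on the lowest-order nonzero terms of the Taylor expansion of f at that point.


No singular points in the scanned grid; C is smooth there.

Compute partial derivatives:
  f_x = -6*x - 5.
  f_y = 1.
f_y = 1 is a nonzero constant, so f_y never vanishes: no point (x, y) can satisfy f = f_x = f_y = 0. In particular no (x, y) ∈ {−4, ..., 4}² is singular; the curve is smooth.


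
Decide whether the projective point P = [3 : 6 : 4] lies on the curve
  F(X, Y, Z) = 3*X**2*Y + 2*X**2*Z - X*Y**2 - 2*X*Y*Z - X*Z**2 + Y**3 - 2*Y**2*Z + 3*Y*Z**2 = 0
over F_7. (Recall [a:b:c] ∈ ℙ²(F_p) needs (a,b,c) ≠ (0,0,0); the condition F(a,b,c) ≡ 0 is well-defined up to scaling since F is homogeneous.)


F(3,6,4) ≡ 3 (mod 7); P is NOT on the curve.

Evaluate F(3, 6, 4) term-by-term (mod 7).
  3*X**2*Y ↦ 3·9·6·1 = 162
  2*X**2*Z ↦ 2·9·1·4 = 72
  -X*Y**2 ↦ -1·3·36·1 = -108
  -2*X*Y*Z ↦ -2·3·6·4 = -144
  -X*Z**2 ↦ -1·3·1·16 = -48
  Y**3 ↦ 1·1·216·1 = 216
  -2*Y**2*Z ↦ -2·1·36·4 = -288
  3*Y*Z**2 ↦ 3·1·6·16 = 288
Sum: F(3, 6, 4) = (162) + (72) + (-108) + (-144) + (-48) + (216) + (-288) + (288) = 150.
Reducing mod 7: 150 ≡ 3 (mod 7).
Since F(a, b, c) ≡ 3 ≠ 0 (mod 7), P does NOT lie on the curve.


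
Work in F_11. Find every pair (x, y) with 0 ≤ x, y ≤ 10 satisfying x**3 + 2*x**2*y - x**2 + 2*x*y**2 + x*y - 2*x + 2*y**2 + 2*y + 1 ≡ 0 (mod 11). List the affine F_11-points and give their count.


Affine F_11-points: {(3, 1), (3, 3), (5, 2), (5, 7), (6, 2), (6, 8), (8, 2), (8, 5), (10, 7)}; count = 9.

For each of the 121 pairs (x, y) ∈ F_11², evaluate f(x, y) mod 11. Record the zeros.
  x = 0: [0↦1, 1↦5, 2↦2, 3↦3, 4↦8, 5↦6, 6↦8, 7↦3, 8↦2, 9↦5, 10↦1]  zeros at y ∈ ∅
  x = 1: [0↦10, 1↦8, 2↦3, 3↦6, 4↦6, 5↦3, 6↦8, 7↦10, 8↦9, 9↦5, 10↦9]  zeros at y ∈ ∅
  x = 2: [0↦1, 1↦8, 2↦5, 3↦3, 4↦2, 5↦2, 6↦3, 7↦5, 8↦8, 9↦1, 10↦6]  zeros at y ∈ ∅
  x = 3: [0↦2, 1↦0, 2↦3, 3↦0, 4↦2, 5↦9, 6↦10, 7↦5, 8↦5, 9↦10, 10↦9]  zeros at y ∈ {1, 3}
  x = 4: [0↦8, 1↦1, 2↦3, 3↦3, 4↦1, 5↦8, 6↦2, 7↦5, 8↦6, 9↦5, 10↦2]  zeros at y ∈ ∅
  x = 5: [0↦3, 1↦6, 2↦0, 3↦7, 4↦5, 5↦5, 6↦7, 7↦0, 8↦6, 9↦3, 10↦2]  zeros at y ∈ {2, 7}
  x = 6: [0↦4, 1↦10, 2↦0, 3↦7, 4↦9, 5↦6, 6↦9, 7↦7, 8↦0, 9↦10, 10↦4]  zeros at y ∈ {2, 8}
  x = 7: [0↦6, 1↦8, 2↦9, 3↦9, 4↦8, 5↦6, 6↦3, 7↦10, 8↦5, 9↦10, 10↦3]  zeros at y ∈ ∅
  x = 8: [0↦4, 1↦6, 2↦0, 3↦8, 4↦8, 5↦0, 6↦6, 7↦4, 8↦5, 9↦9, 10↦5]  zeros at y ∈ {2, 5}
  x = 9: [0↦4, 1↦10, 2↦1, 3↦10, 4↦4, 5↦5, 6↦2, 7↦6, 8↦6, 9↦2, 10↦5]  zeros at y ∈ ∅
  x = 10: [0↦1, 1↦4, 2↦7, 3↦10, 4↦2, 5↦5, 6↦8, 7↦0, 8↦3, 9↦6, 10↦9]  zeros at y ∈ {7}
Collecting zeros: affine points = {(3, 1), (3, 3), (5, 2), (5, 7), (6, 2), (6, 8), (8, 2), (8, 5), (10, 7)}.
Total count |C(F_11)_aff| = 9.


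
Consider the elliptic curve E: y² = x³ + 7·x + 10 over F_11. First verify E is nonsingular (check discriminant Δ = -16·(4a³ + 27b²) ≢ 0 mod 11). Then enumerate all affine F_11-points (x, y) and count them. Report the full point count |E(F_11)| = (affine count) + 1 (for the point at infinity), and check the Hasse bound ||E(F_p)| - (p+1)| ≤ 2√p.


Affine points = {(3, 5), (3, 6), (4, 5), (4, 6), (5, 4), (5, 7), (6, 2), (6, 9)}; affine count = 8; |E(F_11)| = 9.

Discriminant check: Δ ∝ 4a³ + 27b² = 4·7³ + 27·10² = 4·343 + 27·100 ≡ 2 (mod 11). Nonzero ⇒ E is nonsingular.
For each x ∈ F_11, compute rhs = x³ + 7·x + 10 mod 11, then count y ∈ F_11 with y² ≡ rhs.
  x = 0: rhs = 10, matching y values: none (0 points).
  x = 1: rhs = 7, matching y values: none (0 points).
  x = 2: rhs = 10, matching y values: none (0 points).
  x = 3: rhs = 3, matching y values: 5, 6 (2 points).
  x = 4: rhs = 3, matching y values: 5, 6 (2 points).
  x = 5: rhs = 5, matching y values: 4, 7 (2 points).
  x = 6: rhs = 4, matching y values: 2, 9 (2 points).
  x = 7: rhs = 6, matching y values: none (0 points).
  x = 8: rhs = 6, matching y values: none (0 points).
  x = 9: rhs = 10, matching y values: none (0 points).
  x = 10: rhs = 2, matching y values: none (0 points).
Total affine count: 8.
Full point count |E(F_11)| = 8 + 1 = 9.
Hasse bound: |9 − (11+1)| = |-3| = 3 ≤ 2√11 ≈ 6.6332 ✓.


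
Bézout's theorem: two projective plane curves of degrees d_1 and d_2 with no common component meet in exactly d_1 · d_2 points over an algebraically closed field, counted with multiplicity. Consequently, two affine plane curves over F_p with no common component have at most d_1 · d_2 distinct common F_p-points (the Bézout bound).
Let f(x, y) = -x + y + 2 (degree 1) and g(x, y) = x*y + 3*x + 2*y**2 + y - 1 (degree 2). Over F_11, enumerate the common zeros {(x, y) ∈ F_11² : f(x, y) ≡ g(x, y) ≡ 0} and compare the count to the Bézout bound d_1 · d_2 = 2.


Common zeros: {(6, 4), (7, 5)}; count = 2; Bézout bound = 2.

deg(f) = 1, deg(g) = 2, so Bézout bound = 2.
Scan x ∈ F_11. For each x, list the y ∈ F_11 with f(x, y) ≡ 0 and those with g(x, y) ≡ 0 (mod 11); the common zeros in that column are the intersection.
  x = 0: f ≡ 0 at y ∈ {9}; g ≡ 0 at y ∈ {6, 10}; common: ∅.
  x = 1: f ≡ 0 at y ∈ {10}; g ≡ 0 at y ∈ ∅; common: ∅.
  x = 2: f ≡ 0 at y ∈ {0}; g ≡ 0 at y ∈ ∅; common: ∅.
  x = 3: f ≡ 0 at y ∈ {1}; g ≡ 0 at y ∈ ∅; common: ∅.
  x = 4: f ≡ 0 at y ∈ {2}; g ≡ 0 at y ∈ {0, 3}; common: ∅.
  x = 5: f ≡ 0 at y ∈ {3}; g ≡ 0 at y ∈ {1, 7}; common: ∅.
  x = 6: f ≡ 0 at y ∈ {4}; g ≡ 0 at y ∈ {4, 9}; common: {4}.
  x = 7: f ≡ 0 at y ∈ {5}; g ≡ 0 at y ∈ {2, 5}; common: {5}.
  x = 8: f ≡ 0 at y ∈ {6}; g ≡ 0 at y ∈ ∅; common: ∅.
  x = 9: f ≡ 0 at y ∈ {7}; g ≡ 0 at y ∈ ∅; common: ∅.
  x = 10: f ≡ 0 at y ∈ {8}; g ≡ 0 at y ∈ ∅; common: ∅.
Collecting: common zeros = {(6, 4), (7, 5)}, so the count is 2.
Comparison with the Bézout bound: 2 ≤ 2 = deg(f)·deg(g), as expected for curves with no common component (the bound is attained).


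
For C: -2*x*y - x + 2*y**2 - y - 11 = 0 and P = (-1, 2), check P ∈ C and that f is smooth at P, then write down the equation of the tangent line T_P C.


Tangent line at P: -5*x + 9*y - 23 = 0.

Step 1: f(-1, 2) = 0, so P lies on C.
Step 2: partial derivatives
  f_x(x, y) = -2*y - 1, f_y(x, y) = -2*x + 4*y - 1.
  f_x(P) = -5, f_y(P) = 9 (gradient nonzero, so P is smooth).
Step 3: tangent line at P: -5·(x − -1) + 9·(y − 2) = 0.
Expanding: -5*x + 9*y - 23 = 0.


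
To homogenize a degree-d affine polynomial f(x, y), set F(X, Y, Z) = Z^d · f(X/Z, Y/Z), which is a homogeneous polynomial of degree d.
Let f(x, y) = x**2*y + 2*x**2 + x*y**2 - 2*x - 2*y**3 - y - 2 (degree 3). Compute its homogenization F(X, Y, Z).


F(X, Y, Z) = X**2*Y + 2*X**2*Z + X*Y**2 - 2*X*Z**2 - 2*Y**3 - Y*Z**2 - 2*Z**3

deg(f) = 3.
Substitute x = X/Z, y = Y/Z into f, then multiply by Z^3.
  monomial 1·x^2·y^1 ↦ 1·X^2·Y^1·Z^0.
  monomial 2·x^2·y^0 ↦ 2·X^2·Y^0·Z^1.
  monomial 1·x^1·y^2 ↦ 1·X^1·Y^2·Z^0.
  monomial -2·x^1·y^0 ↦ -2·X^1·Y^0·Z^2.
  monomial -2·x^0·y^3 ↦ -2·X^0·Y^3·Z^0.
  monomial -1·x^0·y^1 ↦ -1·X^0·Y^1·Z^2.
  monomial -2·x^0·y^0 ↦ -2·X^0·Y^0·Z^3.
Collecting: F(X, Y, Z) = X**2*Y + 2*X**2*Z + X*Y**2 - 2*X*Z**2 - 2*Y**3 - Y*Z**2 - 2*Z**3.


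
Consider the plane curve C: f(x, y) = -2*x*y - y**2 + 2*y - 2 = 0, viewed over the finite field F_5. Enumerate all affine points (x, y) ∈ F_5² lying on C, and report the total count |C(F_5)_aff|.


Affine F_5-points: {(0, 3), (0, 4), (2, 1), (2, 2)}; count = 4.

For each of the 25 pairs (x, y) ∈ F_5², evaluate f(x, y) mod 5. Record the zeros.
  x = 0: [0↦3, 1↦4, 2↦3, 3↦0, 4↦0]  zeros at y ∈ {3, 4}
  x = 1: [0↦3, 1↦2, 2↦4, 3↦4, 4↦2]  zeros at y ∈ ∅
  x = 2: [0↦3, 1↦0, 2↦0, 3↦3, 4↦4]  zeros at y ∈ {1, 2}
  x = 3: [0↦3, 1↦3, 2↦1, 3↦2, 4↦1]  zeros at y ∈ ∅
  x = 4: [0↦3, 1↦1, 2↦2, 3↦1, 4↦3]  zeros at y ∈ ∅
Collecting zeros: affine points = {(0, 3), (0, 4), (2, 1), (2, 2)}.
Total count |C(F_5)_aff| = 4.


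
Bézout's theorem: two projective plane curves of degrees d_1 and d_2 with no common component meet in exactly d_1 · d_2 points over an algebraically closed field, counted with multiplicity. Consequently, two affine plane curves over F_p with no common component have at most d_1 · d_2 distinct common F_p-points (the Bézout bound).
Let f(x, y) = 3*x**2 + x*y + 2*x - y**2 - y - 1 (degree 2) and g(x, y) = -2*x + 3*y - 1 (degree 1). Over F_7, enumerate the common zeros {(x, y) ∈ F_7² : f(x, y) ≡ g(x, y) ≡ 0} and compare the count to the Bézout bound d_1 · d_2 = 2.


Common zeros: ∅; count = 0; Bézout bound = 2.

deg(f) = 2, deg(g) = 1, so Bézout bound = 2.
Scan x ∈ F_7. For each x, list the y ∈ F_7 with f(x, y) ≡ 0 and those with g(x, y) ≡ 0 (mod 7); the common zeros in that column are the intersection.
  x = 0: f ≡ 0 at y ∈ {2, 4}; g ≡ 0 at y ∈ {5}; common: ∅.
  x = 1: f ≡ 0 at y ∈ {2, 5}; g ≡ 0 at y ∈ {1}; common: ∅.
  x = 2: f ≡ 0 at y ∈ ∅; g ≡ 0 at y ∈ {4}; common: ∅.
  x = 3: f ≡ 0 at y ∈ ∅; g ≡ 0 at y ∈ {0}; common: ∅.
  x = 4: f ≡ 0 at y ∈ ∅; g ≡ 0 at y ∈ {3}; common: ∅.
  x = 5: f ≡ 0 at y ∈ {0, 4}; g ≡ 0 at y ∈ {6}; common: ∅.
  x = 6: f ≡ 0 at y ∈ {0, 5}; g ≡ 0 at y ∈ {2}; common: ∅.
Collecting: common zeros = ∅, so the count is 0.
Comparison with the Bézout bound: 0 ≤ 2 = deg(f)·deg(g), as expected for curves with no common component (the affine F_7-count falls short of the bound because intersections may lie at infinity, over extension fields, or carry multiplicity).


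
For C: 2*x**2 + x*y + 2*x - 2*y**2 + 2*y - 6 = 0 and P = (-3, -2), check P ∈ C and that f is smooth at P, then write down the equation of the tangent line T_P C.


Tangent line at P: -12*x + 7*y - 22 = 0.

Step 1: f(-3, -2) = 0, so P lies on C.
Step 2: partial derivatives
  f_x(x, y) = 4*x + y + 2, f_y(x, y) = x - 4*y + 2.
  f_x(P) = -12, f_y(P) = 7 (gradient nonzero, so P is smooth).
Step 3: tangent line at P: -12·(x − -3) + 7·(y − -2) = 0.
Expanding: -12*x + 7*y - 22 = 0.


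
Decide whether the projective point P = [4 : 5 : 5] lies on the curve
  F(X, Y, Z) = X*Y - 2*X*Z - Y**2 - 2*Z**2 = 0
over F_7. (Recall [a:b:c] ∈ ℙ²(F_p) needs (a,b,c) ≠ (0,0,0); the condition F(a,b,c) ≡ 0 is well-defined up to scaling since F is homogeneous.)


F(4,5,5) ≡ 3 (mod 7); P is NOT on the curve.

Evaluate F(4, 5, 5) term-by-term (mod 7).
  X*Y ↦ 1·4·5·1 = 20
  -2*X*Z ↦ -2·4·1·5 = -40
  -Y**2 ↦ -1·1·25·1 = -25
  -2*Z**2 ↦ -2·1·1·25 = -50
Sum: F(4, 5, 5) = (20) + (-40) + (-25) + (-50) = -95.
Reducing mod 7: -95 ≡ 3 (mod 7).
Since F(a, b, c) ≡ 3 ≠ 0 (mod 7), P does NOT lie on the curve.


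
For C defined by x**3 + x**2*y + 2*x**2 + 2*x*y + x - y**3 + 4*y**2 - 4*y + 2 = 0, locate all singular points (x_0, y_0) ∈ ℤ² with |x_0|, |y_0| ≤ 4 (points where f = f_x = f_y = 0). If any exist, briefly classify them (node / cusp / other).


Singular points: {(-1, 1)}; classification: cusp.

Compute partial derivatives:
  f_x = 3*x**2 + 2*x*y + 4*x + 2*y + 1.
  f_y = x**2 + 2*x - 3*y**2 + 8*y - 4.
Scan x_0 ∈ {−4, ..., 4}. For each x_0, f_y(x_0, y) is a polynomial in y; find its integer roots y ∈ {−4, ..., 4}, then test f_x and f at those candidates.
  x = -4: f_y(-4, y) = -3*y**2 + 8*y + 4; no integer root y with |y| ≤ 4.
  x = -3: f_y(-3, y) = -3*y**2 + 8*y - 1; no integer root y with |y| ≤ 4.
  x = -2: f_y(-2, y) = -3*y**2 + 8*y - 4; vanishes at y ∈ {2}. (-2, 2): f_x = 1 ≠ 0.
  x = -1: f_y(-1, y) = -3*y**2 + 8*y - 5; vanishes at y ∈ {1}. (-1, 1): f_x = 0, f = 0 — SINGULAR.
  x = 0: f_y(0, y) = -3*y**2 + 8*y - 4; vanishes at y ∈ {2}. (0, 2): f_x = 5 ≠ 0.
  x = 1: f_y(1, y) = -3*y**2 + 8*y - 1; no integer root y with |y| ≤ 4.
  x = 2: f_y(2, y) = -3*y**2 + 8*y + 4; no integer root y with |y| ≤ 4.
  x = 3: f_y(3, y) = -3*y**2 + 8*y + 11; vanishes at y ∈ {-1}. (3, -1): f_x = 32 ≠ 0.
  x = 4: f_y(4, y) = -3*y**2 + 8*y + 20; no integer root y with |y| ≤ 4.
Only singular point on the grid: (-1, 1).
Classify: substitute x = -1 + u, y = 1 + v and expand: f = u**3 + u**2*v - v**3 + v**2.
No constant or linear terms (consistent with a singular point). Quadratic part: v**2. Cubic part: u**3 + u**2*v - v**3.
The quadratic part v**2 is a perfect square, so there is a single (double) tangent line v = 0, i.e. y = 1. Restricting the cubic part to that line (v = 0) leaves u**3 ≠ 0, so f is not divisible by v and the branch is v² ≈ -u**3 to lowest order — this is a cusp.
Classification: cusp.


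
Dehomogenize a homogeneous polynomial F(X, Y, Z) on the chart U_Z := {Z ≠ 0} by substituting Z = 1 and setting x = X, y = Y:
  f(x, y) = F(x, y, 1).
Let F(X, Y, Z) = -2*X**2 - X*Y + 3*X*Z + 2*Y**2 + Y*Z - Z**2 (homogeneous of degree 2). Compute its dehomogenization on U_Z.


f(x, y) = -2*x**2 - x*y + 3*x + 2*y**2 + y - 1

On U_Z we set Z = 1. Each monomial c·X^i·Y^j·Z^k in F becomes c·x^i·y^j·1^k = c·x^i·y^j.
Substituting Z = 1: F(X, Y, 1) = -2*x**2 - x*y + 3*x + 2*y**2 + y - 1.
Note: deg(f) ≤ deg(F) = 2; strict inequality happens when F is divisible by Z (lost terms).


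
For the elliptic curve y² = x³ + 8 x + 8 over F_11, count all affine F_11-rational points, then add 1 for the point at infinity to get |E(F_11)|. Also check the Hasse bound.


Affine points = {(3, 2), (3, 9), (4, 4), (4, 7), (7, 0), (8, 1), (8, 10)}; affine count = 7; |E(F_11)| = 8.

Discriminant check: Δ ∝ 4a³ + 27b² = 4·8³ + 27·8² = 4·512 + 27·64 ≡ 3 (mod 11). Nonzero ⇒ E is nonsingular.
For each x ∈ F_11, compute rhs = x³ + 8·x + 8 mod 11, then count y ∈ F_11 with y² ≡ rhs.
  x = 0: rhs = 8, matching y values: none (0 points).
  x = 1: rhs = 6, matching y values: none (0 points).
  x = 2: rhs = 10, matching y values: none (0 points).
  x = 3: rhs = 4, matching y values: 2, 9 (2 points).
  x = 4: rhs = 5, matching y values: 4, 7 (2 points).
  x = 5: rhs = 8, matching y values: none (0 points).
  x = 6: rhs = 8, matching y values: none (0 points).
  x = 7: rhs = 0, matching y values: 0 (1 points).
  x = 8: rhs = 1, matching y values: 1, 10 (2 points).
  x = 9: rhs = 6, matching y values: none (0 points).
  x = 10: rhs = 10, matching y values: none (0 points).
Total affine count: 7.
Full point count |E(F_11)| = 7 + 1 = 8.
Hasse bound: |8 − (11+1)| = |-4| = 4 ≤ 2√11 ≈ 6.6332 ✓.


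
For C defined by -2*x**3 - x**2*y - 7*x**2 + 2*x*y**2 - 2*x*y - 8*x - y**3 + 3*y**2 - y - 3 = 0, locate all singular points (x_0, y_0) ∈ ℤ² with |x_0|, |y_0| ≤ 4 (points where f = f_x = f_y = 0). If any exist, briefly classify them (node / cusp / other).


Singular points: {(-1, 0)}; classification: node.

Compute partial derivatives:
  f_x = -6*x**2 - 2*x*y - 14*x + 2*y**2 - 2*y - 8.
  f_y = -x**2 + 4*x*y - 2*x - 3*y**2 + 6*y - 1.
Scan x_0 ∈ {−4, ..., 4}. For each x_0, f_y(x_0, y) is a polynomial in y; find its integer roots y ∈ {−4, ..., 4}, then test f_x and f at those candidates.
  x = -4: f_y(-4, y) = -3*y**2 - 10*y - 9; no integer root y with |y| ≤ 4.
  x = -3: f_y(-3, y) = -3*y**2 - 6*y - 4; no integer root y with |y| ≤ 4.
  x = -2: f_y(-2, y) = -3*y**2 - 2*y - 1; no integer root y with |y| ≤ 4.
  x = -1: f_y(-1, y) = -3*y**2 + 2*y; vanishes at y ∈ {0}. (-1, 0): f_x = 0, f = 0 — SINGULAR.
  x = 0: f_y(0, y) = -3*y**2 + 6*y - 1; no integer root y with |y| ≤ 4.
  x = 1: f_y(1, y) = -3*y**2 + 10*y - 4; no integer root y with |y| ≤ 4.
  x = 2: f_y(2, y) = -3*y**2 + 14*y - 9; no integer root y with |y| ≤ 4.
  x = 3: f_y(3, y) = -3*y**2 + 18*y - 16; no integer root y with |y| ≤ 4.
  x = 4: f_y(4, y) = -3*y**2 + 22*y - 25; no integer root y with |y| ≤ 4.
Only singular point on the grid: (-1, 0).
Classify: substitute x = -1 + u, y = 0 + v and expand: f = -2*u**3 - u**2*v - u**2 + 2*u*v**2 - v**3 + v**2.
No constant or linear terms (consistent with a singular point). Quadratic part: -u**2 + v**2. Cubic part: -2*u**3 - u**2*v + 2*u*v**2 - v**3.
The quadratic part v**2 - u**2 = (v − u)(v + u) splits into two distinct linear factors, so there are two distinct tangent lines y − 0 = ±(x − -1) — this is a node (ordinary double point).
Classification: node.


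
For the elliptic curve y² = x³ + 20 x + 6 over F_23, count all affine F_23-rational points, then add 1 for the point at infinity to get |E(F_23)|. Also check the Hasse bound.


Affine points = {(0, 11), (0, 12), (1, 2), (1, 21), (2, 10), (2, 13), (3, 1), (3, 22), (4, 9), (4, 14), (5, 1), (5, 22), (7, 11), (7, 12), (9, 8), (9, 15), (11, 4), (11, 19), (13, 5), (13, 18), (15, 1), (15, 22), (16, 11), (16, 12), (19, 0), (21, 2), (21, 21), (22, 10), (22, 13)}; affine count = 29; |E(F_23)| = 30.

Discriminant check: Δ ∝ 4a³ + 27b² = 4·20³ + 27·6² = 4·8000 + 27·36 ≡ 13 (mod 23). Nonzero ⇒ E is nonsingular.
For each x ∈ F_23, compute rhs = x³ + 20·x + 6 mod 23, then count y ∈ F_23 with y² ≡ rhs.
  x = 0: rhs = 6, matching y values: 11, 12 (2 points).
  x = 1: rhs = 4, matching y values: 2, 21 (2 points).
  x = 2: rhs = 8, matching y values: 10, 13 (2 points).
  x = 3: rhs = 1, matching y values: 1, 22 (2 points).
  x = 4: rhs = 12, matching y values: 9, 14 (2 points).
  x = 5: rhs = 1, matching y values: 1, 22 (2 points).
  x = 6: rhs = 20, matching y values: none (0 points).
  x = 7: rhs = 6, matching y values: 11, 12 (2 points).
  x = 8: rhs = 11, matching y values: none (0 points).
  x = 9: rhs = 18, matching y values: 8, 15 (2 points).
  x = 10: rhs = 10, matching y values: none (0 points).
  x = 11: rhs = 16, matching y values: 4, 19 (2 points).
  x = 12: rhs = 19, matching y values: none (0 points).
  x = 13: rhs = 2, matching y values: 5, 18 (2 points).
  x = 14: rhs = 17, matching y values: none (0 points).
  x = 15: rhs = 1, matching y values: 1, 22 (2 points).
  x = 16: rhs = 6, matching y values: 11, 12 (2 points).
  x = 17: rhs = 15, matching y values: none (0 points).
  x = 18: rhs = 11, matching y values: none (0 points).
  x = 19: rhs = 0, matching y values: 0 (1 points).
  x = 20: rhs = 11, matching y values: none (0 points).
  x = 21: rhs = 4, matching y values: 2, 21 (2 points).
  x = 22: rhs = 8, matching y values: 10, 13 (2 points).
Total affine count: 29.
Full point count |E(F_23)| = 29 + 1 = 30.
Hasse bound: |30 − (23+1)| = |6| = 6 ≤ 2√23 ≈ 9.5917 ✓.


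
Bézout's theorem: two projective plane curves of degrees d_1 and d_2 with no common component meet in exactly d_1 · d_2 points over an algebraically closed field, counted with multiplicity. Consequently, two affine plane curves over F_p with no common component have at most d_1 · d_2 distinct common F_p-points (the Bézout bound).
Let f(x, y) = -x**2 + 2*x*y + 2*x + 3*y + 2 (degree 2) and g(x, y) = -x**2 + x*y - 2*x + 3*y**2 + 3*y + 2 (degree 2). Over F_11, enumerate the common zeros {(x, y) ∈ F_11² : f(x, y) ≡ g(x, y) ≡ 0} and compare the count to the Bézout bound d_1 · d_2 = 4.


Common zeros: {(2, 6), (5, 1)}; count = 2; Bézout bound = 4.

deg(f) = 2, deg(g) = 2, so Bézout bound = 4.
Scan x ∈ F_11. For each x, list the y ∈ F_11 with f(x, y) ≡ 0 and those with g(x, y) ≡ 0 (mod 11); the common zeros in that column are the intersection.
  x = 0: f ≡ 0 at y ∈ {3}; g ≡ 0 at y ∈ ∅; common: ∅.
  x = 1: f ≡ 0 at y ∈ {6}; g ≡ 0 at y ∈ ∅; common: ∅.
  x = 2: f ≡ 0 at y ∈ {6}; g ≡ 0 at y ∈ {6, 7}; common: {6}.
  x = 3: f ≡ 0 at y ∈ {5}; g ≡ 0 at y ∈ {2, 7}; common: ∅.
  x = 4: f ≡ 0 at y ∈ ∅; g ≡ 0 at y ∈ {0, 5}; common: ∅.
  x = 5: f ≡ 0 at y ∈ {1}; g ≡ 0 at y ∈ {0, 1}; common: {1}.
  x = 6: f ≡ 0 at y ∈ {0}; g ≡ 0 at y ∈ ∅; common: ∅.
  x = 7: f ≡ 0 at y ∈ {0}; g ≡ 0 at y ∈ ∅; common: ∅.
  x = 8: f ≡ 0 at y ∈ {3}; g ≡ 0 at y ∈ {2, 9}; common: ∅.
  x = 9: f ≡ 0 at y ∈ {5}; g ≡ 0 at y ∈ ∅; common: ∅.
  x = 10: f ≡ 0 at y ∈ {1}; g ≡ 0 at y ∈ {5, 9}; common: ∅.
Collecting: common zeros = {(2, 6), (5, 1)}, so the count is 2.
Comparison with the Bézout bound: 2 ≤ 4 = deg(f)·deg(g), as expected for curves with no common component (the affine F_11-count falls short of the bound because intersections may lie at infinity, over extension fields, or carry multiplicity).


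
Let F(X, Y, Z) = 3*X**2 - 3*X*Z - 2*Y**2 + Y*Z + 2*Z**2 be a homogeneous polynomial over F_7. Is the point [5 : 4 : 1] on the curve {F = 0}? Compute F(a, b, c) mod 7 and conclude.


F(5,4,1) ≡ 6 (mod 7); P is NOT on the curve.

Evaluate F(5, 4, 1) term-by-term (mod 7).
  3*X**2 ↦ 3·25·1·1 = 75
  -3*X*Z ↦ -3·5·1·1 = -15
  -2*Y**2 ↦ -2·1·16·1 = -32
  Y*Z ↦ 1·1·4·1 = 4
  2*Z**2 ↦ 2·1·1·1 = 2
Sum: F(5, 4, 1) = (75) + (-15) + (-32) + (4) + (2) = 34.
Reducing mod 7: 34 ≡ 6 (mod 7).
Since F(a, b, c) ≡ 6 ≠ 0 (mod 7), P does NOT lie on the curve.


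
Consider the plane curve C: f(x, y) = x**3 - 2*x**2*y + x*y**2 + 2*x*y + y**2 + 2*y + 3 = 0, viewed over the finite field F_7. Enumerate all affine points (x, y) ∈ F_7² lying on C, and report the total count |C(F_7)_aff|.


Affine F_7-points: {(1, 3), (6, 1)}; count = 2.

For each of the 49 pairs (x, y) ∈ F_7², evaluate f(x, y) mod 7. Record the zeros.
  x = 0: [0↦3, 1↦6, 2↦4, 3↦4, 4↦6, 5↦3, 6↦2]  zeros at y ∈ ∅
  x = 1: [0↦4, 1↦1, 2↦2, 3↦0, 4↦2, 5↦1, 6↦4]  zeros at y ∈ {3}
  x = 2: [0↦4, 1↦5, 2↦5, 3↦4, 4↦2, 5↦6, 6↦2]  zeros at y ∈ ∅
  x = 3: [0↦2, 1↦3, 2↦5, 3↦1, 4↦5, 5↦3, 6↦2]  zeros at y ∈ ∅
  x = 4: [0↦4, 1↦1, 2↦1, 3↦4, 4↦3, 5↦5, 6↦3]  zeros at y ∈ ∅
  x = 5: [0↦2, 1↦5, 2↦6, 3↦5, 4↦2, 5↦4, 6↦4]  zeros at y ∈ ∅
  x = 6: [0↦2, 1↦0, 2↦5, 3↦3, 4↦1, 5↦6, 6↦4]  zeros at y ∈ {1}
Collecting zeros: affine points = {(1, 3), (6, 1)}.
Total count |C(F_7)_aff| = 2.


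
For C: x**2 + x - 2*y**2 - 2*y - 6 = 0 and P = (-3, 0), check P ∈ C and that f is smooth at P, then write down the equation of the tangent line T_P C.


Tangent line at P: -5*x - 2*y - 15 = 0.

Step 1: f(-3, 0) = 0, so P lies on C.
Step 2: partial derivatives
  f_x(x, y) = 2*x + 1, f_y(x, y) = -4*y - 2.
  f_x(P) = -5, f_y(P) = -2 (gradient nonzero, so P is smooth).
Step 3: tangent line at P: -5·(x − -3) + -2·(y − 0) = 0.
Expanding: -5*x - 2*y - 15 = 0.


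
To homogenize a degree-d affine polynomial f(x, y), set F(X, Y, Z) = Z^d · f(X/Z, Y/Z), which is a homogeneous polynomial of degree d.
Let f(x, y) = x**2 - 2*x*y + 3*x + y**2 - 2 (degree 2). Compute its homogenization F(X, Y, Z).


F(X, Y, Z) = X**2 - 2*X*Y + 3*X*Z + Y**2 - 2*Z**2

deg(f) = 2.
Substitute x = X/Z, y = Y/Z into f, then multiply by Z^2.
  monomial 1·x^2·y^0 ↦ 1·X^2·Y^0·Z^0.
  monomial -2·x^1·y^1 ↦ -2·X^1·Y^1·Z^0.
  monomial 3·x^1·y^0 ↦ 3·X^1·Y^0·Z^1.
  monomial 1·x^0·y^2 ↦ 1·X^0·Y^2·Z^0.
  monomial -2·x^0·y^0 ↦ -2·X^0·Y^0·Z^2.
Collecting: F(X, Y, Z) = X**2 - 2*X*Y + 3*X*Z + Y**2 - 2*Z**2.


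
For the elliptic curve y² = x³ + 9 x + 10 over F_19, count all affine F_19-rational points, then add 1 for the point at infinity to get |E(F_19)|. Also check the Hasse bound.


Affine points = {(1, 1), (1, 18), (2, 6), (2, 13), (3, 8), (3, 11), (5, 3), (5, 16), (7, 6), (7, 13), (8, 9), (8, 10), (10, 6), (10, 13), (13, 5), (13, 14), (14, 7), (14, 12), (15, 9), (15, 10), (18, 0)}; affine count = 21; |E(F_19)| = 22.

Discriminant check: Δ ∝ 4a³ + 27b² = 4·9³ + 27·10² = 4·729 + 27·100 ≡ 11 (mod 19). Nonzero ⇒ E is nonsingular.
For each x ∈ F_19, compute rhs = x³ + 9·x + 10 mod 19, then count y ∈ F_19 with y² ≡ rhs.
  x = 0: rhs = 10, matching y values: none (0 points).
  x = 1: rhs = 1, matching y values: 1, 18 (2 points).
  x = 2: rhs = 17, matching y values: 6, 13 (2 points).
  x = 3: rhs = 7, matching y values: 8, 11 (2 points).
  x = 4: rhs = 15, matching y values: none (0 points).
  x = 5: rhs = 9, matching y values: 3, 16 (2 points).
  x = 6: rhs = 14, matching y values: none (0 points).
  x = 7: rhs = 17, matching y values: 6, 13 (2 points).
  x = 8: rhs = 5, matching y values: 9, 10 (2 points).
  x = 9: rhs = 3, matching y values: none (0 points).
  x = 10: rhs = 17, matching y values: 6, 13 (2 points).
  x = 11: rhs = 15, matching y values: none (0 points).
  x = 12: rhs = 3, matching y values: none (0 points).
  x = 13: rhs = 6, matching y values: 5, 14 (2 points).
  x = 14: rhs = 11, matching y values: 7, 12 (2 points).
  x = 15: rhs = 5, matching y values: 9, 10 (2 points).
  x = 16: rhs = 13, matching y values: none (0 points).
  x = 17: rhs = 3, matching y values: none (0 points).
  x = 18: rhs = 0, matching y values: 0 (1 points).
Total affine count: 21.
Full point count |E(F_19)| = 21 + 1 = 22.
Hasse bound: |22 − (19+1)| = |2| = 2 ≤ 2√19 ≈ 8.7178 ✓.


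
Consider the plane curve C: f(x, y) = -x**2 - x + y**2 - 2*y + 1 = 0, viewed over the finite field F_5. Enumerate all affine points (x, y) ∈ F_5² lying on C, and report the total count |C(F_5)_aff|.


Affine F_5-points: {(0, 1), (2, 0), (2, 2), (4, 1)}; count = 4.

For each of the 25 pairs (x, y) ∈ F_5², evaluate f(x, y) mod 5. Record the zeros.
  x = 0: [0↦1, 1↦0, 2↦1, 3↦4, 4↦4]  zeros at y ∈ {1}
  x = 1: [0↦4, 1↦3, 2↦4, 3↦2, 4↦2]  zeros at y ∈ ∅
  x = 2: [0↦0, 1↦4, 2↦0, 3↦3, 4↦3]  zeros at y ∈ {0, 2}
  x = 3: [0↦4, 1↦3, 2↦4, 3↦2, 4↦2]  zeros at y ∈ ∅
  x = 4: [0↦1, 1↦0, 2↦1, 3↦4, 4↦4]  zeros at y ∈ {1}
Collecting zeros: affine points = {(0, 1), (2, 0), (2, 2), (4, 1)}.
Total count |C(F_5)_aff| = 4.


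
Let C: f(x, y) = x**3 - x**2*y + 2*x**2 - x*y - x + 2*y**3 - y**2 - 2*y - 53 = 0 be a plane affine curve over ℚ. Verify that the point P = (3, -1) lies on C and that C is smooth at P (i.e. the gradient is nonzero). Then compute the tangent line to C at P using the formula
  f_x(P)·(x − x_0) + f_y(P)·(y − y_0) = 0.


Tangent line at P: 45*x - 6*y - 141 = 0.

Step 1: f(3, -1) = 0, so P lies on C.
Step 2: partial derivatives
  f_x(x, y) = 3*x**2 - 2*x*y + 4*x - y - 1, f_y(x, y) = -x**2 - x + 6*y**2 - 2*y - 2.
  f_x(P) = 45, f_y(P) = -6 (gradient nonzero, so P is smooth).
Step 3: tangent line at P: 45·(x − 3) + -6·(y − -1) = 0.
Expanding: 45*x - 6*y - 141 = 0.


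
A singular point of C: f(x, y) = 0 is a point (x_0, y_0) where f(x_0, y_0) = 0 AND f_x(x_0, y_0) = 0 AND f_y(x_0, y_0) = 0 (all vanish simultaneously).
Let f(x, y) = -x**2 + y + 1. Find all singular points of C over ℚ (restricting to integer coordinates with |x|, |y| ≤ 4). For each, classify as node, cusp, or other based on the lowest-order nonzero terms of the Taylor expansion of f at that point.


No singular points in the scanned grid; C is smooth there.

Compute partial derivatives:
  f_x = -2*x.
  f_y = 1.
f_y = 1 is a nonzero constant, so f_y never vanishes: no point (x, y) can satisfy f = f_x = f_y = 0. In particular no (x, y) ∈ {−4, ..., 4}² is singular; the curve is smooth.


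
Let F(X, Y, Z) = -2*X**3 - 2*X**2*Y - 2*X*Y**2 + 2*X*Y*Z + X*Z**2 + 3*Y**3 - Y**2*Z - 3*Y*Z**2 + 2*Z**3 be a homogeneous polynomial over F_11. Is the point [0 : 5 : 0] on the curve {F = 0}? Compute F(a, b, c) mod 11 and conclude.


F(0,5,0) ≡ 1 (mod 11); P is NOT on the curve.

Evaluate F(0, 5, 0) term-by-term (mod 11).
  -2*X**3 ↦ -2·0·1·1 = 0
  -2*X**2*Y ↦ -2·0·5·1 = 0
  -2*X*Y**2 ↦ -2·0·25·1 = 0
  2*X*Y*Z ↦ 2·0·5·0 = 0
  X*Z**2 ↦ 1·0·1·0 = 0
  3*Y**3 ↦ 3·1·125·1 = 375
  -Y**2*Z ↦ -1·1·25·0 = 0
  -3*Y*Z**2 ↦ -3·1·5·0 = 0
  2*Z**3 ↦ 2·1·1·0 = 0
Sum: F(0, 5, 0) = (0) + (0) + (0) + (0) + (0) + (375) + (0) + (0) + (0) = 375.
Reducing mod 11: 375 ≡ 1 (mod 11).
Since F(a, b, c) ≡ 1 ≠ 0 (mod 11), P does NOT lie on the curve.


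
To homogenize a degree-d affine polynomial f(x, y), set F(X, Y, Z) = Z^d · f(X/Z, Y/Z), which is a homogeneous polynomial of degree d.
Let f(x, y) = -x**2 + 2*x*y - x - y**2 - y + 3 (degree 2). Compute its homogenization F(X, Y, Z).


F(X, Y, Z) = -X**2 + 2*X*Y - X*Z - Y**2 - Y*Z + 3*Z**2

deg(f) = 2.
Substitute x = X/Z, y = Y/Z into f, then multiply by Z^2.
  monomial -1·x^2·y^0 ↦ -1·X^2·Y^0·Z^0.
  monomial 2·x^1·y^1 ↦ 2·X^1·Y^1·Z^0.
  monomial -1·x^1·y^0 ↦ -1·X^1·Y^0·Z^1.
  monomial -1·x^0·y^2 ↦ -1·X^0·Y^2·Z^0.
  monomial -1·x^0·y^1 ↦ -1·X^0·Y^1·Z^1.
  monomial 3·x^0·y^0 ↦ 3·X^0·Y^0·Z^2.
Collecting: F(X, Y, Z) = -X**2 + 2*X*Y - X*Z - Y**2 - Y*Z + 3*Z**2.


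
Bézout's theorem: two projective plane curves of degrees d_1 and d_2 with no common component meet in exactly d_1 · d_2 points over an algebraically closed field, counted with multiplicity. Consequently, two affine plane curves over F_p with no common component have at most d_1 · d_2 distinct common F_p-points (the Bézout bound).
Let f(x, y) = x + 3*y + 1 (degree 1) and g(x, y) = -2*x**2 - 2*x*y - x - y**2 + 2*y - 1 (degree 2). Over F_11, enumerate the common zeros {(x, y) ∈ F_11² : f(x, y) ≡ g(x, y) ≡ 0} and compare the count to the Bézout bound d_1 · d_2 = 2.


Common zeros: {(5, 9), (6, 5)}; count = 2; Bézout bound = 2.

deg(f) = 1, deg(g) = 2, so Bézout bound = 2.
Scan x ∈ F_11. For each x, list the y ∈ F_11 with f(x, y) ≡ 0 and those with g(x, y) ≡ 0 (mod 11); the common zeros in that column are the intersection.
  x = 0: f ≡ 0 at y ∈ {7}; g ≡ 0 at y ∈ {1}; common: ∅.
  x = 1: f ≡ 0 at y ∈ {3}; g ≡ 0 at y ∈ ∅; common: ∅.
  x = 2: f ≡ 0 at y ∈ {10}; g ≡ 0 at y ∈ {0, 9}; common: ∅.
  x = 3: f ≡ 0 at y ∈ {6}; g ≡ 0 at y ∈ {0, 7}; common: ∅.
  x = 4: f ≡ 0 at y ∈ {2}; g ≡ 0 at y ∈ {1, 4}; common: ∅.
  x = 5: f ≡ 0 at y ∈ {9}; g ≡ 0 at y ∈ {5, 9}; common: {9}.
  x = 6: f ≡ 0 at y ∈ {5}; g ≡ 0 at y ∈ {5, 7}; common: {5}.
  x = 7: f ≡ 0 at y ∈ {1}; g ≡ 0 at y ∈ ∅; common: ∅.
  x = 8: f ≡ 0 at y ∈ {8}; g ≡ 0 at y ∈ {4}; common: ∅.
  x = 9: f ≡ 0 at y ∈ {4}; g ≡ 0 at y ∈ ∅; common: ∅.
  x = 10: f ≡ 0 at y ∈ {0}; g ≡ 0 at y ∈ ∅; common: ∅.
Collecting: common zeros = {(5, 9), (6, 5)}, so the count is 2.
Comparison with the Bézout bound: 2 ≤ 2 = deg(f)·deg(g), as expected for curves with no common component (the bound is attained).
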